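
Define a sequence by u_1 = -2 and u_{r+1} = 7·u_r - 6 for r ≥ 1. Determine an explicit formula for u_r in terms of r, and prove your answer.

u_r = -3·7^(r - 1) + 1

Computing the first terms: u_1 = -2, u_2 = -20, u_3 = -146. This suggests u_r = -3·7^(r - 1) + 1.
Base case (r = 1): the formula gives -2 = -2 = u_1.
Inductive step: suppose the statement holds for some i ≥ 1, so u_i = -3·7^(i - 1) + 1.
Then u_{i+1} = 7·u_i - 6 = 7·(-3·7^(i - 1) + 1) - 6 = -3·7^i + 1 = -3·7^((i+1) - 1) + 1,
which is the claimed formula at r = i+1.
This completes the induction.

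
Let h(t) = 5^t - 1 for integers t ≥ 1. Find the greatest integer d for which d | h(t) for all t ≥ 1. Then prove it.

Computing the first values: h(1) = 4 and h(2) = 24; gcd(4, 24) = 4, so d ≤ 4.
We prove 4 | 5^t - 1 for all t ≥ 1 by induction on t.
When t = 1: h(1) = 4 = 4·(1), so 4 | h(1).
Inductive step: suppose the statement holds for some k ≥ 1, i.e. 4 | h(k). Then
5^{k+1} − 1^{k+1} = 5·5^k − 1·1^k = 5·(5^k − 1^k) + (4)·1^k. The first term is divisible by 4 by the inductive hypothesis, and the second term (4)·1^k is divisible by 4 since 4 | 4. Hence 4 | h(k+1).
By the principle of mathematical induction, the result holds for all t ≥ 1.
Therefore the largest such d is 4.

d = 4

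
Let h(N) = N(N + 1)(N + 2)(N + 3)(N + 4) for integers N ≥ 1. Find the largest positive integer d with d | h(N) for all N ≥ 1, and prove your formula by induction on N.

Computing the first values: h(1) = 120 and h(2) = 720; gcd(120, 720) = 120, so d ≤ 120.
We prove 120 | N(N + 1)(N + 2)(N + 3)(N + 4) for all N ≥ 1 by induction on N.
When N = 1: h(1) = 120 = 120·(1), so 120 | h(1).
Suppose the result is true for N = p, i.e. 120 | h(p). Then
h(p+1) − h(p) = (p+1)·(p+2)·(p+3)·(p+4)·(p+5) − p·(p+1)·(p+2)·(p+3)·(p+4) = (p+1)·(p+2)·(p+3)·(p+4)·[(p+5) − p] = 5·(p+1)·(p+2)·(p+3)·(p+4). The product of 4 consecutive integers is divisible by (4)! = 24, so h(p+1) − h(p) is divisible by 5·24 = 120. By the inductive hypothesis 120 | h(p), hence 120 | h(p+1).
By induction, the statement is established for all N ≥ 1.
Therefore the largest such d is 120.

d = 120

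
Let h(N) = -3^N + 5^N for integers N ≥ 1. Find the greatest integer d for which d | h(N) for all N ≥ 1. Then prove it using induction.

Computing the first values: h(1) = 2 and h(2) = 16; gcd(2, 16) = 2, so d ≤ 2.
We prove 2 | -3^N + 5^N for all N ≥ 1 by induction on N.
Base step (N = 1): h(1) = 2 = 2·(1), so 2 | h(1).
For the inductive step, assume it holds for an arbitrary k ≥ 1, i.e. 2 | h(k). Then
5^{k+1} − 3^{k+1} = 5·5^k − 3·3^k = 5·(5^k − 3^k) + (2)·3^k. The first term is divisible by 2 by the inductive hypothesis, and the second term (2)·3^k is divisible by 2 since 2 | 2. Hence 2 | h(k+1).
By induction, the statement is established for all N ≥ 1.
Therefore the largest such d is 2.

d = 2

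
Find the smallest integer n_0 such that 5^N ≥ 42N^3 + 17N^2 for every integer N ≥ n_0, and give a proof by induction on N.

At N = 5: 3125 < 5675, so the inequality fails and n_0 ≥ 6. We prove 5^N ≥ 42N^3 + 17N^2 for all N ≥ 6.
For the base case N = 6: 5^N = 15625 and 42N^3 + 17N^2 = 9684, so 15625 ≥ 9684.
Suppose the result is true for N = j, so 5^j ≥ 42j^3 + 17j^2.
Then 5^(j + 1) = 5·(5^j) ≥ 5·(42j^3 + 17j^2).
Also, for j ≥ 6 we have 5·(42j^3 + 17j^2) ≥ 42(j+1)^3 + 17(j+1)^2, since 5·(42j^3 + 17j^2) − (42(j+1)^3 + 17(j+1)^2) = 168j^3 - 58j^2 - 160j - 59, which is nonnegative for all j ≥ 6.
Combining, 5^(j + 1) ≥ 42(j+1)^3 + 17(j+1)^2.
Hence, by induction on N, the claim holds for every N ≥ 6.
Hence the smallest such n_0 is 6.

n_0 = 6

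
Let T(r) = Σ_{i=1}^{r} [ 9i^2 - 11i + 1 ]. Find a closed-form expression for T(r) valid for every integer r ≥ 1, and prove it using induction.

T(r) = r(3r^2 - r - 3)

We claim T(r) = r(3r^2 - r - 3) for all r ≥ 1.
For the base case r = 1: T(1) = -1, and the closed form gives -1. They agree.
Inductive step: assume the claim holds for r = i, so T(i) = i(3i^2 - i - 3).
Then T(i+1) = T(i) + (9i^2 + 7i - 1) = (i(3i^2 - i - 3)) + (9i^2 + 7i - 1).
Simplifying, T(i+1) = (i + 1)(3i^2 + 5i - 1) = (i+1)(3(i+1)^2 - (i+1) - 3),
which is the closed form with r = i+1.
By the principle of mathematical induction, the result holds for all r ≥ 1.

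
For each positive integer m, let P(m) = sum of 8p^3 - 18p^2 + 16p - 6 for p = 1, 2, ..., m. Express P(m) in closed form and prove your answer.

We claim P(m) = m(m - 1)(2m^2 + 1) for all m ≥ 1.
Base step (m = 1): P(1) = 0, and the closed form gives 0. They agree.
For the inductive step, assume it holds for an arbitrary p ≥ 1, so P(p) = p(2p^3 - 2p^2 + p - 1).
Then P(p+1) = P(p) + (2p(4p^2 + 3p + 2)) = (p(2p^3 - 2p^2 + p - 1)) + (2p(4p^2 + 3p + 2)).
Simplifying, P(p+1) = p(p + 1)(2p^2 + 4p + 3) = (p+1)((p+1) - 1)(2(p+1)^2 + 1),
which is the closed form with m = p+1.
By the principle of mathematical induction, the result holds for all m ≥ 1.

P(m) = m(m - 1)(2m^2 + 1)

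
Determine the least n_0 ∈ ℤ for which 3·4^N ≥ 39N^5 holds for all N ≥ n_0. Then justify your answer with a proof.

n_0 = 11

At N = 10: 3145728 < 3900000, so the inequality fails and n_0 ≥ 11. We prove 3·4^N ≥ 39N^5 for all N ≥ 11.
For the base case N = 11: 3·4^N = 12582912 and 39N^5 = 6280989, so 12582912 ≥ 6280989.
Inductive step: assume the claim holds for N = p, so 3·4^p ≥ 39p^5.
Then 3·4^(p + 1) = 4·(3·4^p) ≥ 4·(39p^5).
Also, for p ≥ 11 we have 4·(39p^5) ≥ 39(p+1)^5, since 4 ≥ (1 + 1/p)^5 for all p ≥ 11.
Combining, 3·4^(p + 1) ≥ 39(p+1)^5.
By induction, the statement is established for all N ≥ 11.
Hence the smallest such n_0 is 11.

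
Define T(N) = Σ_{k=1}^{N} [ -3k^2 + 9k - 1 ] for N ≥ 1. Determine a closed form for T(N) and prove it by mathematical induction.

T(N) = -N(N^2 - 3N - 3)

We claim T(N) = -N(N^2 - 3N - 3) for all N ≥ 1.
Base step (N = 1): T(1) = 5, and the closed form gives 5. They agree.
Suppose the result is true for N = k, so T(k) = k(-k^2 + 3k + 3).
Then T(k+1) = T(k) + (-3k^2 + 3k + 5) = (k(-k^2 + 3k + 3)) + (-3k^2 + 3k + 5).
Simplifying, T(k+1) = -(k + 1)(k^2 - k - 5) = -(k+1)((k+1)^2 - 3(k+1) - 3),
which is the closed form with N = k+1.
Hence, by induction on N, the claim holds for every N ≥ 1.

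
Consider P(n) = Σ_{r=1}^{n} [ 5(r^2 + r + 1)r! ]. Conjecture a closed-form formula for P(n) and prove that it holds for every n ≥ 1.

We claim P(n) = (5n + 5)(n + 1)! - 5 for all n ≥ 1.
Base step (n = 1): P(1) = 15, and the closed form gives 15. They agree.
Suppose the result is true for n = r, so P(r) = (5r + 5)(r + 1)! - 5.
Then P(r+1) = P(r) + (5(r^2 + 3r + 3)(r + 1)!) = ((5r + 5)(r + 1)! - 5) + (5(r^2 + 3r + 3)(r + 1)!).
Simplifying, P(r+1) = (5(r+1) + 5)((r+1) + 1)! - 5,
which is the closed form with n = r+1.
This completes the induction.

P(n) = (5n + 5)(n + 1)! - 5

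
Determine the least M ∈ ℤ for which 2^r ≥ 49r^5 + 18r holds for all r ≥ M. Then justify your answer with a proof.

At r = 30: 1073741824 < 1190700540, so the inequality fails and M ≥ 31. We prove 2^r ≥ 49r^5 + 18r for all r ≥ 31.
Base case (r = 31): 2^r = 2147483648 and 49r^5 + 18r = 1402828957, so 2147483648 ≥ 1402828957.
For the inductive step, assume it holds for an arbitrary j ≥ 31, so 2^j ≥ 49j^5 + 18j.
Then 2^(j + 1) = 2·(2^j) ≥ 2·(49j^5 + 18j).
Also, for j ≥ 31 we have 2·(49j^5 + 18j) ≥ 49(j+1)^5 + 18(j+1), since 2·(49j^5 + 18j) − (49(j+1)^5 + 18(j+1)) = 49j^5 - 245j^4 - 490j^3 - 490j^2 - 227j - 67, which is nonnegative for all j ≥ 31.
Combining, 2^(j + 1) ≥ 49(j+1)^5 + 18(j+1).
By induction, the statement is established for all r ≥ 31.
Hence the smallest such M is 31.

M = 31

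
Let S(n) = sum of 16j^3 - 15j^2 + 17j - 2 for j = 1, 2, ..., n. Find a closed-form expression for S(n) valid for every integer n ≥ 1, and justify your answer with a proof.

S(n) = n(4n^3 + 3n^2 + 5n + 4)

We claim S(n) = n(4n^3 + 3n^2 + 5n + 4) for all n ≥ 1.
Base step (n = 1): S(1) = 16, and the closed form gives 16. They agree.
For the inductive step, assume it holds for an arbitrary j ≥ 1, so S(j) = j(4j^3 + 3j^2 + 5j + 4).
Then S(j+1) = S(j) + (16j^3 + 33j^2 + 35j + 16) = (j(4j^3 + 3j^2 + 5j + 4)) + (16j^3 + 33j^2 + 35j + 16).
Simplifying, S(j+1) = (j + 1)(4j^3 + 15j^2 + 23j + 16) = (j+1)(4(j+1)^3 + 3(j+1)^2 + 5(j+1) + 4),
which is the closed form with n = j+1.
By the principle of mathematical induction, the result holds for all n ≥ 1.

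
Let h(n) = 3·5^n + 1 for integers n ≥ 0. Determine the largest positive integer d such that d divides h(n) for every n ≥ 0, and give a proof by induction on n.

d = 4

Computing the first values: h(0) = 4 and h(1) = 16; gcd(4, 16) = 4, so d ≤ 4.
We prove 4 | 3·5^n + 1 for all n ≥ 0 by induction on n.
Base step (n = 0): h(0) = 4 = 4·(1), so 4 | h(0).
For the inductive step, assume it holds for an arbitrary k ≥ 0, i.e. 4 | h(k). Then
h(k+1) = 3·5^(k+1) + 1 = 5·(3·5^k + 1) - 4 = 5·h(k) - 4. The first term is divisible by 4 by the inductive hypothesis, and -4 is divisible by 4. Hence 4 | h(k+1).
This completes the induction.
Therefore the largest such d is 4.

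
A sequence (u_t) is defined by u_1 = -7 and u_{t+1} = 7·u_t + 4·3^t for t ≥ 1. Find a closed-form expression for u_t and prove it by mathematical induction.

Computing the first terms: u_1 = -7, u_2 = -37, u_3 = -223. This suggests u_t = -3^t - 4·7^(t - 1).
Base case (t = 1): the formula gives -7 = -7 = u_1.
Inductive step: assume the claim holds for t = i, so u_i = -3^i - 4·7^(i - 1).
Then u_{i+1} = 7·u_i + 4·3^i = 7·(-3^i - 4·7^(i - 1)) + 4·3^i = -3^(i + 1) - 4·7^i = -3^(i+1) - 4·7^((i+1) - 1),
which is the claimed formula at t = i+1.
By induction, the statement is established for all t ≥ 1.

u_t = -3^t - 4·7^(t - 1)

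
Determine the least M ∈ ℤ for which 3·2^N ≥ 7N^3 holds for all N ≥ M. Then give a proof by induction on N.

M = 12

At N = 11: 6144 < 9317, so the inequality fails and M ≥ 12. We prove 3·2^N ≥ 7N^3 for all N ≥ 12.
For the base case N = 12: 3·2^N = 12288 and 7N^3 = 12096, so 12288 ≥ 12096.
Inductive step: assume the claim holds for N = r, so 3·2^r ≥ 7r^3.
Then 3·2^(r + 1) = 2·(3·2^r) ≥ 2·(7r^3).
Also, for r ≥ 12 we have 2·(7r^3) ≥ 7(r+1)^3, since 2 ≥ (1 + 1/r)^3 for all r ≥ 12.
Combining, 3·2^(r + 1) ≥ 7(r+1)^3.
This completes the induction.
Hence the smallest such M is 12.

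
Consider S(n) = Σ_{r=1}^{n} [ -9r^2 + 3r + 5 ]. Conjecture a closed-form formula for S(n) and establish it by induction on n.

We claim S(n) = -n(3n^2 + 3n - 5) for all n ≥ 1.
Base case (n = 1): S(1) = -1, and the closed form gives -1. They agree.
Inductive step: suppose the statement holds for some r ≥ 1, so S(r) = r(-3r^2 - 3r + 5).
Then S(r+1) = S(r) + (3r - 9(r + 1)^2 + 8) = (r(-3r^2 - 3r + 5)) + (3r - 9(r + 1)^2 + 8).
Simplifying, S(r+1) = -(r + 1)(3r^2 + 9r + 1) = -(r+1)(3(r+1)^2 + 3(r+1) - 5),
which is the closed form with n = r+1.
This completes the induction.

S(n) = -n(3n^2 + 3n - 5)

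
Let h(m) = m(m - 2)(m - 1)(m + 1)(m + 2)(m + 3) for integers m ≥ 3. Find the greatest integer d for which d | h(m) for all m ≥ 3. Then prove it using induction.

Computing the first values: h(3) = 720 and h(4) = 5040; gcd(720, 5040) = 720, so d ≤ 720.
We prove 720 | m(m - 2)(m - 1)(m + 1)(m + 2)(m + 3) for all m ≥ 3 by induction on m.
Base step (m = 3): h(3) = 720 = 720·(1), so 720 | h(3).
Suppose the result is true for m = i, i.e. 720 | h(i). Then
h(i+1) − h(i) = (i-1)·i·(i+1)·(i+2)·(i+3)·(i+4) − (i-2)·(i-1)·i·(i+1)·(i+2)·(i+3) = (i-1)·i·(i+1)·(i+2)·(i+3)·[(i+4) − (i-2)] = 6·(i-1)·i·(i+1)·(i+2)·(i+3). The product of 5 consecutive integers is divisible by (5)! = 120, so h(i+1) − h(i) is divisible by 6·120 = 720. By the inductive hypothesis 720 | h(i), hence 720 | h(i+1).
Hence, by induction on m, the claim holds for every m ≥ 3.
Therefore the largest such d is 720.

d = 720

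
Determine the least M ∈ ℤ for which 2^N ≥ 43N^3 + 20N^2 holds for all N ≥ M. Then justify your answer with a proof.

M = 18

At N = 17: 131072 < 217039, so the inequality fails and M ≥ 18. We prove 2^N ≥ 43N^3 + 20N^2 for all N ≥ 18.
For the base case N = 18: 2^N = 262144 and 43N^3 + 20N^2 = 257256, so 262144 ≥ 257256.
Suppose the result is true for N = p, so 2^p ≥ 43p^3 + 20p^2.
Then 2^(p + 1) = 2·(2^p) ≥ 2·(43p^3 + 20p^2).
Also, for p ≥ 18 we have 2·(43p^3 + 20p^2) ≥ 43(p+1)^3 + 20(p+1)^2, since 2·(43p^3 + 20p^2) − (43(p+1)^3 + 20(p+1)^2) = 43p^3 - 109p^2 - 169p - 63, which is nonnegative for all p ≥ 18.
Combining, 2^(p + 1) ≥ 43(p+1)^3 + 20(p+1)^2.
This completes the induction.
Hence the smallest such M is 18.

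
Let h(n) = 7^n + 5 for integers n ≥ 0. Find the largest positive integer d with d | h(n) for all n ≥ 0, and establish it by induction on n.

d = 6

Computing the first values: h(0) = 6 and h(1) = 12; gcd(6, 12) = 6, so d ≤ 6.
We prove 6 | 7^n + 5 for all n ≥ 0 by induction on n.
Base step (n = 0): h(0) = 6 = 6·(1), so 6 | h(0).
Inductive step: assume the claim holds for n = r, i.e. 6 | h(r). Then
h(r+1) = 7^(r+1) + 5 = 7·(7^r + 5) - 30 = 7·h(r) - 30. The first term is divisible by 6 by the inductive hypothesis, and -30 is divisible by 6. Hence 6 | h(r+1).
This completes the induction.
Therefore the largest such d is 6.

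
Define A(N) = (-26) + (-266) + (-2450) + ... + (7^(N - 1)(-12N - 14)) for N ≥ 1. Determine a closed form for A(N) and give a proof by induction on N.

We claim A(N) = -2·7^N(N + 1) + 2 for all N ≥ 1.
Base case (N = 1): A(1) = -26, and the closed form gives -26. They agree.
Inductive step: assume the claim holds for N = k, so A(k) = -2·7^k(k + 1) + 2.
Then A(k+1) = A(k) + (7^k(-12k - 26)) = (-2·7^k(k + 1) + 2) + (7^k(-12k - 26)).
Simplifying, A(k+1) = -14·7^k·k - 28·7^k + 2 = -2·7^(k+1)((k+1) + 1) + 2,
which is the closed form with N = k+1.
By induction, the statement is established for all N ≥ 1.

A(N) = -2·7^N(N + 1) + 2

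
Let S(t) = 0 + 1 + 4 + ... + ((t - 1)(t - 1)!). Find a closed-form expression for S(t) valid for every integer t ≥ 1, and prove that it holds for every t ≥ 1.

S(t) = t! - 1

We claim S(t) = t! - 1 for all t ≥ 1.
Base step (t = 1): S(1) = 0, and the closed form gives 0. They agree.
For the inductive step, assume it holds for an arbitrary j ≥ 1, so S(j) = j! - 1.
Then S(j+1) = S(j) + (j·j!) = (j! - 1) + (j·j!).
Simplifying, S(j+1) = (j+1)! - 1,
which is the closed form with t = j+1.
Hence, by induction on t, the claim holds for every t ≥ 1.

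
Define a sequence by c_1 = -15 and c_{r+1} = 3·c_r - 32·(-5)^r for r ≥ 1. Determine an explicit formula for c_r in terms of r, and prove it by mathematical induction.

Computing the first terms: c_1 = -15, c_2 = 115, c_3 = -455. This suggests c_r = 4(-5)^r + 5·3^(r - 1).
Base case (r = 1): the formula gives -15 = -15 = c_1.
Suppose the result is true for r = j, so c_j = 4(-5)^j + 5·3^(j - 1).
Then c_{j+1} = 3·c_j - 32·(-5)^j = 3·(4(-5)^j + 5·3^(j - 1)) - 32·(-5)^j = 4(-5)^(j + 1) + 5·3^j = 4(-5)^(j+1) + 5·3^((j+1) - 1),
which is the claimed formula at r = j+1.
This completes the induction.

c_r = 4(-5)^r + 5·3^(r - 1)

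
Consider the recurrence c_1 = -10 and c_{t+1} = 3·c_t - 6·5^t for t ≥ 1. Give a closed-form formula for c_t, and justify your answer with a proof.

c_t = 5·3^(t - 1) - 3·5^t

Computing the first terms: c_1 = -10, c_2 = -60, c_3 = -330. This suggests c_t = 5·3^(t - 1) - 3·5^t.
For the base case t = 1: the formula gives -10 = -10 = c_1.
Inductive step: assume the claim holds for t = k, so c_k = 5·3^(k - 1) - 3·5^k.
Then c_{k+1} = 3·c_k - 6·5^k = 3·(5·3^(k - 1) - 3·5^k) - 6·5^k = 5·3^k - 3·5^(k + 1) = 5·3^((k+1) - 1) - 3·5^(k+1),
which is the claimed formula at t = k+1.
By the principle of mathematical induction, the result holds for all t ≥ 1.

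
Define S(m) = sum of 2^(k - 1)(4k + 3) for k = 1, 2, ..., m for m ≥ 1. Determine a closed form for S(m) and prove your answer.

We claim S(m) = 2^m(4m - 1) + 1 for all m ≥ 1.
Base step (m = 1): S(1) = 7, and the closed form gives 7. They agree.
Inductive step: assume the claim holds for m = k, so S(k) = 2^k(4k - 1) + 1.
Then S(k+1) = S(k) + (2^k(4k + 7)) = (2^k(4k - 1) + 1) + (2^k(4k + 7)).
Simplifying, S(k+1) = 8·2^k·k + 6·2^k + 1 = 2^(k+1)(4(k+1) - 1) + 1,
which is the closed form with m = k+1.
By the principle of mathematical induction, the result holds for all m ≥ 1.

S(m) = 2^m(4m - 1) + 1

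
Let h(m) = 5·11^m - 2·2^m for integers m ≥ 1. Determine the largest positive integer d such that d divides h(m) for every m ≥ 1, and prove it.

Computing the first values: h(1) = 51 and h(2) = 597; gcd(51, 597) = 3, so d ≤ 3.
We prove 3 | 5·11^m - 2·2^m for all m ≥ 1 by induction on m.
For the base case m = 1: h(1) = 51 = 3·(17), so 3 | h(1).
For the inductive step, assume it holds for an arbitrary j ≥ 1, i.e. 3 | h(j). Then
h(j+1) − 11·h(j) = (5·11^(j+1) - 2·2^(j+1)) − 11·(5·11^j - 2·2^j) = (-2)·2^j·(2 − 11) = (18)·2^j. Since 3 | h(j) by the inductive hypothesis, 3 | 11·h(j); and 3 | 18 since 18 = 3·6. Therefore 3 | h(j+1).
Hence, by induction on m, the claim holds for every m ≥ 1.
Therefore the largest such d is 3.

d = 3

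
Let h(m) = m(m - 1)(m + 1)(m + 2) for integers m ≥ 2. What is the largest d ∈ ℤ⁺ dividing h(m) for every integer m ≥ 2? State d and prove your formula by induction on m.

d = 24

Computing the first values: h(2) = 24 and h(3) = 120; gcd(24, 120) = 24, so d ≤ 24.
We prove 24 | m(m - 1)(m + 1)(m + 2) for all m ≥ 2 by induction on m.
Base case (m = 2): h(2) = 24 = 24·(1), so 24 | h(2).
Inductive step: assume the claim holds for m = j, i.e. 24 | h(j). Then
h(j+1) − h(j) = j·(j+1)·(j+2)·(j+3) − (j-1)·j·(j+1)·(j+2) = j·(j+1)·(j+2)·[(j+3) − (j-1)] = 4·j·(j+1)·(j+2). The product of 3 consecutive integers is divisible by (3)! = 6, so h(j+1) − h(j) is divisible by 4·6 = 24. By the inductive hypothesis 24 | h(j), hence 24 | h(j+1).
By induction, the statement is established for all m ≥ 2.
Therefore the largest such d is 24.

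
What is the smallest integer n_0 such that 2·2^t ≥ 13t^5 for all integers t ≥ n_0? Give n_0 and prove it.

n_0 = 27

At t = 26: 134217728 < 154457888, so the inequality fails and n_0 ≥ 27. We prove 2·2^t ≥ 13t^5 for all t ≥ 27.
When t = 27: 2·2^t = 268435456 and 13t^5 = 186535791, so 268435456 ≥ 186535791.
Inductive step: suppose the statement holds for some i ≥ 27, so 2·2^i ≥ 13i^5.
Then 2·2^(i + 1) = 2·(2·2^i) ≥ 2·(13i^5).
Also, for i ≥ 27 we have 2·(13i^5) ≥ 13(i+1)^5, since 2 ≥ (1 + 1/i)^5 for all i ≥ 27.
Combining, 2·2^(i + 1) ≥ 13(i+1)^5.
This completes the induction.
Hence the smallest such n_0 is 27.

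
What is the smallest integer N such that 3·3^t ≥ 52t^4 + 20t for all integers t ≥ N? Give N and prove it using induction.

At t = 11: 531441 < 761552, so the inequality fails and N ≥ 12. We prove 3·3^t ≥ 52t^4 + 20t for all t ≥ 12.
When t = 12: 3·3^t = 1594323 and 52t^4 + 20t = 1078512, so 1594323 ≥ 1078512.
Inductive step: assume the claim holds for t = r, so 3·3^r ≥ 52r^4 + 20r.
Then 3·3^(r + 1) = 3·(3·3^r) ≥ 3·(52r^4 + 20r).
Also, for r ≥ 12 we have 3·(52r^4 + 20r) ≥ 52(r+1)^4 + 20(r+1), since 3·(52r^4 + 20r) − (52(r+1)^4 + 20(r+1)) = 104r^4 - 208r^3 - 312r^2 - 168r - 72, which is nonnegative for all r ≥ 12.
Combining, 3·3^(r + 1) ≥ 52(r+1)^4 + 20(r+1).
This completes the induction.
Hence the smallest such N is 12.

N = 12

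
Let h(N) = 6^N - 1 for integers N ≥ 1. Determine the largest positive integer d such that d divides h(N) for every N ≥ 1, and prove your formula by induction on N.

d = 5

Computing the first values: h(1) = 5 and h(2) = 35; gcd(5, 35) = 5, so d ≤ 5.
We prove 5 | 6^N - 1 for all N ≥ 1 by induction on N.
When N = 1: h(1) = 5 = 5·(1), so 5 | h(1).
Inductive step: assume the claim holds for N = m, i.e. 5 | h(m). Then
6^{m+1} − 1^{m+1} = 6·6^m − 1·1^m = 6·(6^m − 1^m) + (5)·1^m. The first term is divisible by 5 by the inductive hypothesis, and the second term (5)·1^m is divisible by 5 since 5 | 5. Hence 5 | h(m+1).
By the principle of mathematical induction, the result holds for all N ≥ 1.
Therefore the largest such d is 5.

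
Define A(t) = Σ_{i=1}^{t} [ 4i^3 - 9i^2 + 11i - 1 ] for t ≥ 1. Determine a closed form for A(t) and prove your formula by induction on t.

We claim A(t) = t(t^3 - t^2 + 2t + 3) for all t ≥ 1.
When t = 1: A(1) = 5, and the closed form gives 5. They agree.
For the inductive step, assume it holds for an arbitrary i ≥ 1, so A(i) = i(i^3 - i^2 + 2i + 3).
Then A(i+1) = A(i) + (4i^3 + 3i^2 + 5i + 5) = (i(i^3 - i^2 + 2i + 3)) + (4i^3 + 3i^2 + 5i + 5).
Simplifying, A(i+1) = (i + 1)(i^3 + 2i^2 + 3i + 5) = (i+1)((i+1)^3 - (i+1)^2 + 2(i+1) + 3),
which is the closed form with t = i+1.
This completes the induction.

A(t) = t(t^3 - t^2 + 2t + 3)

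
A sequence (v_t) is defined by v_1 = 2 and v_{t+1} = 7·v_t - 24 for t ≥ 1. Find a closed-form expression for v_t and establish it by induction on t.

v_t = -2·7^(t - 1) + 4

Computing the first terms: v_1 = 2, v_2 = -10, v_3 = -94. This suggests v_t = -2·7^(t - 1) + 4.
When t = 1: the formula gives 2 = 2 = v_1.
For the inductive step, assume it holds for an arbitrary p ≥ 1, so v_p = -2·7^(p - 1) + 4.
Then v_{p+1} = 7·v_p - 24 = 7·(-2·7^(p - 1) + 4) - 24 = -2·7^p + 4 = -2·7^((p+1) - 1) + 4,
which is the claimed formula at t = p+1.
By the principle of mathematical induction, the result holds for all t ≥ 1.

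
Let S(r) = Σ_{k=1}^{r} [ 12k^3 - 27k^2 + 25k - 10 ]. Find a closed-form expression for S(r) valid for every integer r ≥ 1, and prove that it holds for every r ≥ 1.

We claim S(r) = r(r - 1)(3r^2 + 2) for all r ≥ 1.
For the base case r = 1: S(1) = 0, and the closed form gives 0. They agree.
Suppose the result is true for r = k, so S(k) = k(3k^3 - 3k^2 + 2k - 2).
Then S(k+1) = S(k) + (k(12k^2 + 9k + 7)) = (k(3k^3 - 3k^2 + 2k - 2)) + (k(12k^2 + 9k + 7)).
Simplifying, S(k+1) = k(k + 1)(3k^2 + 6k + 5) = (k+1)((k+1) - 1)(3(k+1)^2 + 2),
which is the closed form with r = k+1.
This completes the induction.

S(r) = r(r - 1)(3r^2 + 2)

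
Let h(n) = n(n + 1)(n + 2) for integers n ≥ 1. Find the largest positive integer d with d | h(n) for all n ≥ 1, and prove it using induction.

d = 6

Computing the first values: h(1) = 6 and h(2) = 24; gcd(6, 24) = 6, so d ≤ 6.
We prove 6 | n(n + 1)(n + 2) for all n ≥ 1 by induction on n.
For the base case n = 1: h(1) = 6 = 6·(1), so 6 | h(1).
Inductive step: suppose the statement holds for some p ≥ 1, i.e. 6 | h(p). Then
h(p+1) − h(p) = (p+1)·(p+2)·(p+3) − p·(p+1)·(p+2) = (p+1)·(p+2)·[(p+3) − p] = 3·(p+1)·(p+2). The product of 2 consecutive integers is divisible by (2)! = 2, so h(p+1) − h(p) is divisible by 3·2 = 6. By the inductive hypothesis 6 | h(p), hence 6 | h(p+1).
This completes the induction.
Therefore the largest such d is 6.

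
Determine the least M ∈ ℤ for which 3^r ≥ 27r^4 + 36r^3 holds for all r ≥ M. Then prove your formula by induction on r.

M = 13

At r = 12: 531441 < 622080, so the inequality fails and M ≥ 13. We prove 3^r ≥ 27r^4 + 36r^3 for all r ≥ 13.
Base step (r = 13): 3^r = 1594323 and 27r^4 + 36r^3 = 850239, so 1594323 ≥ 850239.
For the inductive step, assume it holds for an arbitrary p ≥ 13, so 3^p ≥ 27p^4 + 36p^3.
Then 3^(p + 1) = 3·(3^p) ≥ 3·(27p^4 + 36p^3).
Also, for p ≥ 13 we have 3·(27p^4 + 36p^3) ≥ 27(p+1)^4 + 36(p+1)^3, since 3·(27p^4 + 36p^3) − (27(p+1)^4 + 36(p+1)^3) = 54p^4 - 36p^3 - 270p^2 - 216p - 63, which is nonnegative for all p ≥ 13.
Combining, 3^(p + 1) ≥ 27(p+1)^4 + 36(p+1)^3.
By induction, the statement is established for all r ≥ 13.
Hence the smallest such M is 13.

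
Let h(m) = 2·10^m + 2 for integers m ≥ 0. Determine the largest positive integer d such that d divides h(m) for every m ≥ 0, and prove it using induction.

Computing the first values: h(0) = 4 and h(1) = 22; gcd(4, 22) = 2, so d ≤ 2.
We prove 2 | 2·10^m + 2 for all m ≥ 0 by induction on m.
Base step (m = 0): h(0) = 4 = 2·(2), so 2 | h(0).
For the inductive step, assume it holds for an arbitrary i ≥ 0, i.e. 2 | h(i). Then
h(i+1) = 2·10^(i+1) + 2 = 10·(2·10^i + 2) - 18 = 10·h(i) - 18. The first term is divisible by 2 by the inductive hypothesis, and -18 is divisible by 2. Hence 2 | h(i+1).
This completes the induction.
Therefore the largest such d is 2.

d = 2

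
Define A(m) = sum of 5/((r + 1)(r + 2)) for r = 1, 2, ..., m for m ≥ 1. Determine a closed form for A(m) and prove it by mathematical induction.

A(m) = 5m/(2(m + 2))

We claim A(m) = 5m/(2(m + 2)) for all m ≥ 1.
Base step (m = 1): A(1) = 5/6, and the closed form gives 5/6. They agree.
Inductive step: assume the claim holds for m = r, so A(r) = 5r/(2(r + 2)).
Then A(r+1) = A(r) + (5/((r + 2)(r + 3))) = (5r/(2(r + 2))) + (5/((r + 2)(r + 3))).
Simplifying, A(r+1) = 5(r + 1)/(2(r + 3)) = 5(r+1)/(2((r+1) + 2)),
which is the closed form with m = r+1.
Hence, by induction on m, the claim holds for every m ≥ 1.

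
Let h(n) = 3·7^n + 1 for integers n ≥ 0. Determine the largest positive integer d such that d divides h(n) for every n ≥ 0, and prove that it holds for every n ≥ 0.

d = 2

Computing the first values: h(0) = 4 and h(1) = 22; gcd(4, 22) = 2, so d ≤ 2.
We prove 2 | 3·7^n + 1 for all n ≥ 0 by induction on n.
When n = 0: h(0) = 4 = 2·(2), so 2 | h(0).
Inductive step: assume the claim holds for n = m, i.e. 2 | h(m). Then
h(m+1) = 3·7^(m+1) + 1 = 7·(3·7^m + 1) - 6 = 7·h(m) - 6. The first term is divisible by 2 by the inductive hypothesis, and -6 is divisible by 2. Hence 2 | h(m+1).
By the principle of mathematical induction, the result holds for all n ≥ 0.
Therefore the largest such d is 2.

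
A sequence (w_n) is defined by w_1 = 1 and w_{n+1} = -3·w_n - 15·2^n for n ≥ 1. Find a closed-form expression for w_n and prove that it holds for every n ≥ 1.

Computing the first terms: w_1 = 1, w_2 = -33, w_3 = 39. This suggests w_n = 7(-3)^(n - 1) - 3·2^n.
For the base case n = 1: the formula gives 1 = 1 = w_1.
Inductive step: suppose the statement holds for some j ≥ 1, so w_j = 7(-3)^(j - 1) - 3·2^j.
Then w_{j+1} = -3·w_j - 15·2^j = -3·(7(-3)^(j - 1) - 3·2^j) - 15·2^j = 7(-3)^j - 3·2^(j + 1) = 7(-3)^((j+1) - 1) - 3·2^(j+1),
which is the claimed formula at n = j+1.
By induction, the statement is established for all n ≥ 1.

w_n = 7(-3)^(n - 1) - 3·2^n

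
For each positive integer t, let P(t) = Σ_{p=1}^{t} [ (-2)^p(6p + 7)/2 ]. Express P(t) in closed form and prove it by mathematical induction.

We claim P(t) = (-2)^t(2t + 3) - 3 for all t ≥ 1.
For the base case t = 1: P(1) = -13, and the closed form gives -13. They agree.
For the inductive step, assume it holds for an arbitrary p ≥ 1, so P(p) = (-2)^p(2p + 3) - 3.
Then P(p+1) = P(p) + ((-2)^p(-6p - 13)) = ((-2)^p(2p + 3) - 3) + ((-2)^p(-6p - 13)).
Simplifying, P(p+1) = -4(-2)^p·p - 10(-2)^p - 3 = (-2)^(p+1)(2(p+1) + 3) - 3,
which is the closed form with t = p+1.
By the principle of mathematical induction, the result holds for all t ≥ 1.

P(t) = (-2)^t(2t + 3) - 3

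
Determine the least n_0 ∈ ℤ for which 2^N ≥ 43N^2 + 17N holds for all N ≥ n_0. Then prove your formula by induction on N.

At N = 12: 4096 < 6396, so the inequality fails and n_0 ≥ 13. We prove 2^N ≥ 43N^2 + 17N for all N ≥ 13.
When N = 13: 2^N = 8192 and 43N^2 + 17N = 7488, so 8192 ≥ 7488.
For the inductive step, assume it holds for an arbitrary r ≥ 13, so 2^r ≥ 43r^2 + 17r.
Then 2^(r + 1) = 2·(2^r) ≥ 2·(43r^2 + 17r).
Also, for r ≥ 13 we have 2·(43r^2 + 17r) ≥ 43(r+1)^2 + 17(r+1), since 2·(43r^2 + 17r) − (43(r+1)^2 + 17(r+1)) = 43r^2 - 69r - 60, which is nonnegative for all r ≥ 13.
Combining, 2^(r + 1) ≥ 43(r+1)^2 + 17(r+1).
This completes the induction.
Hence the smallest such n_0 is 13.

n_0 = 13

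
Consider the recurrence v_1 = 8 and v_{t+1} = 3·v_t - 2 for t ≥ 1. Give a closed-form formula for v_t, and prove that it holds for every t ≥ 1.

v_t = 7·3^(t - 1) + 1

Computing the first terms: v_1 = 8, v_2 = 22, v_3 = 64. This suggests v_t = 7·3^(t - 1) + 1.
Base step (t = 1): the formula gives 8 = 8 = v_1.
Inductive step: suppose the statement holds for some j ≥ 1, so v_j = 7·3^(j - 1) + 1.
Then v_{j+1} = 3·v_j - 2 = 3·(7·3^(j - 1) + 1) - 2 = 7·3^j + 1 = 7·3^((j+1) - 1) + 1,
which is the claimed formula at t = j+1.
By the principle of mathematical induction, the result holds for all t ≥ 1.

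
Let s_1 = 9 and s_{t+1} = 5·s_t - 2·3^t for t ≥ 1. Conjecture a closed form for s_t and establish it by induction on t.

Computing the first terms: s_1 = 9, s_2 = 39, s_3 = 177. This suggests s_t = 3^t + 6·5^(t - 1).
Base case (t = 1): the formula gives 9 = 9 = s_1.
Inductive step: assume the claim holds for t = k, so s_k = 3^k + 6·5^(k - 1).
Then s_{k+1} = 5·s_k - 2·3^k = 5·(3^k + 6·5^(k - 1)) - 2·3^k = 3^(k + 1) + 6·5^k = 3^(k+1) + 6·5^((k+1) - 1),
which is the claimed formula at t = k+1.
By the principle of mathematical induction, the result holds for all t ≥ 1.

s_t = 3^t + 6·5^(t - 1)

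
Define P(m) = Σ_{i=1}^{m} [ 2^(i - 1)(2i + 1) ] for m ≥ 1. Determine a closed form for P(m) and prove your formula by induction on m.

P(m) = 2^m(2m - 1) + 1

We claim P(m) = 2^m(2m - 1) + 1 for all m ≥ 1.
When m = 1: P(1) = 3, and the closed form gives 3. They agree.
Suppose the result is true for m = i, so P(i) = 2^i(2i - 1) + 1.
Then P(i+1) = P(i) + (2^i(2i + 3)) = (2^i(2i - 1) + 1) + (2^i(2i + 3)).
Simplifying, P(i+1) = 2^(i + 1) + 2^(i + 2)i + 1 = 2^(i+1)(2(i+1) - 1) + 1,
which is the closed form with m = i+1.
This completes the induction.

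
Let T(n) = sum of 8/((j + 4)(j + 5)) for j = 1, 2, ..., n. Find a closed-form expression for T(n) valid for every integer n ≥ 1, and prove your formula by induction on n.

T(n) = 8n/(5(n + 5))

We claim T(n) = 8n/(5(n + 5)) for all n ≥ 1.
When n = 1: T(1) = 4/15, and the closed form gives 4/15. They agree.
Inductive step: suppose the statement holds for some j ≥ 1, so T(j) = 8j/(5(j + 5)).
Then T(j+1) = T(j) + (8/((j + 5)(j + 6))) = (8j/(5(j + 5))) + (8/((j + 5)(j + 6))).
Simplifying, T(j+1) = 8(j + 1)/(5(j + 6)) = 8(j+1)/(5((j+1) + 5)),
which is the closed form with n = j+1.
This completes the induction.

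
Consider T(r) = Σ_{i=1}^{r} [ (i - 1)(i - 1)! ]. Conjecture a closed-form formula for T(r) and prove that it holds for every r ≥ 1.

We claim T(r) = r! - 1 for all r ≥ 1.
Base case (r = 1): T(1) = 0, and the closed form gives 0. They agree.
Inductive step: assume the claim holds for r = i, so T(i) = i! - 1.
Then T(i+1) = T(i) + (i·i!) = (i! - 1) + (i·i!).
Simplifying, T(i+1) = (i+1)! - 1,
which is the closed form with r = i+1.
Hence, by induction on r, the claim holds for every r ≥ 1.

T(r) = r! - 1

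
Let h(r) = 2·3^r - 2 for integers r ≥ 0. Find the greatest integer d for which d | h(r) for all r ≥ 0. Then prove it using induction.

Computing the first values: h(0) = 0 and h(1) = 4; gcd(0, 4) = 4, so d ≤ 4.
We prove 4 | 2·3^r - 2 for all r ≥ 0 by induction on r.
For the base case r = 0: h(0) = 0 = 4·(0), so 4 | h(0).
Inductive step: assume the claim holds for r = m, i.e. 4 | h(m). Then
h(m+1) = 2·3^(m+1) - 2 = 3·(2·3^m - 2) + 4 = 3·h(m) + 4. The first term is divisible by 4 by the inductive hypothesis, and 4 is divisible by 4. Hence 4 | h(m+1).
This completes the induction.
Therefore the largest such d is 4.

d = 4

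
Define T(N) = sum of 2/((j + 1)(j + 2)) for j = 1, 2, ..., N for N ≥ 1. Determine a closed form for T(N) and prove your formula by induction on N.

T(N) = N/(N + 2)

We claim T(N) = N/(N + 2) for all N ≥ 1.
For the base case N = 1: T(1) = 1/3, and the closed form gives 1/3. They agree.
For the inductive step, assume it holds for an arbitrary j ≥ 1, so T(j) = j/(j + 2).
Then T(j+1) = T(j) + (2/((j + 2)(j + 3))) = (j/(j + 2)) + (2/((j + 2)(j + 3))).
Simplifying, T(j+1) = (j + 1)/(j + 3) = (j+1)/((j+1) + 2),
which is the closed form with N = j+1.
By the principle of mathematical induction, the result holds for all N ≥ 1.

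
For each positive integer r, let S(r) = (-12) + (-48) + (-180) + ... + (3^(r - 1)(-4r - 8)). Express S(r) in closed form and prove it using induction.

We claim S(r) = -3^r(2r + 3) + 3 for all r ≥ 1.
For the base case r = 1: S(1) = -12, and the closed form gives -12. They agree.
Inductive step: suppose the statement holds for some i ≥ 1, so S(i) = -3^i(2i + 3) + 3.
Then S(i+1) = S(i) + (4·3^i(-i - 3)) = (-3^i(2i + 3) + 3) + (4·3^i(-i - 3)).
Simplifying, S(i+1) = -6·3^i·i - 15·3^i + 3 = -3^(i+1)(2(i+1) + 3) + 3,
which is the closed form with r = i+1.
By induction, the statement is established for all r ≥ 1.

S(r) = -3^r(2r + 3) + 3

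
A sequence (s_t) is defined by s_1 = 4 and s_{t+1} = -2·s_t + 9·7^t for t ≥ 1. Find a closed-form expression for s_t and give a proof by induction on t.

s_t = -3(-2)^(t - 1) + 7^t

Computing the first terms: s_1 = 4, s_2 = 55, s_3 = 331. This suggests s_t = -3(-2)^(t - 1) + 7^t.
When t = 1: the formula gives 4 = 4 = s_1.
For the inductive step, assume it holds for an arbitrary k ≥ 1, so s_k = -3(-2)^(k - 1) + 7^k.
Then s_{k+1} = -2·s_k + 9·7^k = -2·(-3(-2)^(k - 1) + 7^k) + 9·7^k = -3(-2)^k + 7^(k + 1) = -3(-2)^((k+1) - 1) + 7^(k+1),
which is the claimed formula at t = k+1.
This completes the induction.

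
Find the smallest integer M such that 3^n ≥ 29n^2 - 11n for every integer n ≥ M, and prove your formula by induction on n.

M = 7

At n = 6: 729 < 978, so the inequality fails and M ≥ 7. We prove 3^n ≥ 29n^2 - 11n for all n ≥ 7.
When n = 7: 3^n = 2187 and 29n^2 - 11n = 1344, so 2187 ≥ 1344.
Inductive step: assume the claim holds for n = k, so 3^k ≥ 29k^2 - 11k.
Then 3^(k + 1) = 3·(3^k) ≥ 3·(29k^2 - 11k).
Also, for k ≥ 7 we have 3·(29k^2 - 11k) ≥ 29(k+1)^2 - 11(k+1), since 3·(29k^2 - 11k) − (29(k+1)^2 - 11(k+1)) = 58k^2 - 80k - 18, which is nonnegative for all k ≥ 7.
Combining, 3^(k + 1) ≥ 29(k+1)^2 - 11(k+1).
This completes the induction.
Hence the smallest such M is 7.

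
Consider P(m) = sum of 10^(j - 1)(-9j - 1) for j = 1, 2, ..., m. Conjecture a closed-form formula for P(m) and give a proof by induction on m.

We claim P(m) = -10^m·m for all m ≥ 1.
Base case (m = 1): P(1) = -10, and the closed form gives -10. They agree.
Inductive step: assume the claim holds for m = j, so P(j) = -10^j·j.
Then P(j+1) = P(j) + (10^j(-9j - 10)) = (-10^j·j) + (10^j(-9j - 10)).
Simplifying, P(j+1) = 10^(j + 1)(-j - 1) = -10^(j+1)·(j+1),
which is the closed form with m = j+1.
Hence, by induction on m, the claim holds for every m ≥ 1.

P(m) = -10^m·m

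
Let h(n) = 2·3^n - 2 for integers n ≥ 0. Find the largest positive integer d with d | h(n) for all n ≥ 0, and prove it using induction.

d = 4

Computing the first values: h(0) = 0 and h(1) = 4; gcd(0, 4) = 4, so d ≤ 4.
We prove 4 | 2·3^n - 2 for all n ≥ 0 by induction on n.
Base step (n = 0): h(0) = 0 = 4·(0), so 4 | h(0).
Suppose the result is true for n = r, i.e. 4 | h(r). Then
h(r+1) = 2·3^(r+1) - 2 = 3·(2·3^r - 2) + 4 = 3·h(r) + 4. The first term is divisible by 4 by the inductive hypothesis, and 4 is divisible by 4. Hence 4 | h(r+1).
By the principle of mathematical induction, the result holds for all n ≥ 0.
Therefore the largest such d is 4.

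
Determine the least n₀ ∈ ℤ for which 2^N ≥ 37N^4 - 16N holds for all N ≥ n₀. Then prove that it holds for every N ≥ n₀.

At N = 23: 8388608 < 10353749, so the inequality fails and n₀ ≥ 24. We prove 2^N ≥ 37N^4 - 16N for all N ≥ 24.
When N = 24: 2^N = 16777216 and 37N^4 - 16N = 12275328, so 16777216 ≥ 12275328.
For the inductive step, assume it holds for an arbitrary j ≥ 24, so 2^j ≥ 37j^4 - 16j.
Then 2^(j + 1) = 2·(2^j) ≥ 2·(37j^4 - 16j).
Also, for j ≥ 24 we have 2·(37j^4 - 16j) ≥ 37(j+1)^4 - 16(j+1), since 2·(37j^4 - 16j) − (37(j+1)^4 - 16(j+1)) = 37j^4 - 148j^3 - 222j^2 - 164j - 21, which is nonnegative for all j ≥ 24.
Combining, 2^(j + 1) ≥ 37(j+1)^4 - 16(j+1).
By the principle of mathematical induction, the result holds for all N ≥ 24.
Hence the smallest such n₀ is 24.

n₀ = 24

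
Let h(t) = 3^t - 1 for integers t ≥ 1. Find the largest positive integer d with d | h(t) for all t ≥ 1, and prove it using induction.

Computing the first values: h(1) = 2 and h(2) = 8; gcd(2, 8) = 2, so d ≤ 2.
We prove 2 | 3^t - 1 for all t ≥ 1 by induction on t.
For the base case t = 1: h(1) = 2 = 2·(1), so 2 | h(1).
For the inductive step, assume it holds for an arbitrary p ≥ 1, i.e. 2 | h(p). Then
3^{p+1} − 1^{p+1} = 3·3^p − 1·1^p = 3·(3^p − 1^p) + (2)·1^p. The first term is divisible by 2 by the inductive hypothesis, and the second term (2)·1^p is divisible by 2 since 2 | 2. Hence 2 | h(p+1).
By the principle of mathematical induction, the result holds for all t ≥ 1.
Therefore the largest such d is 2.

d = 2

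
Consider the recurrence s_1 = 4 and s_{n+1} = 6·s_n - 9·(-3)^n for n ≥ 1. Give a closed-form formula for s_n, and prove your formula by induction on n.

Computing the first terms: s_1 = 4, s_2 = 51, s_3 = 225. This suggests s_n = (-3)^n + 7·6^(n - 1).
When n = 1: the formula gives 4 = 4 = s_1.
For the inductive step, assume it holds for an arbitrary m ≥ 1, so s_m = (-3)^m + 7·6^(m - 1).
Then s_{m+1} = 6·s_m - 9·(-3)^m = 6·((-3)^m + 7·6^(m - 1)) - 9·(-3)^m = (-3)^(m + 1) + 7·6^m = (-3)^(m+1) + 7·6^((m+1) - 1),
which is the claimed formula at n = m+1.
Hence, by induction on n, the claim holds for every n ≥ 1.

s_n = (-3)^n + 7·6^(n - 1)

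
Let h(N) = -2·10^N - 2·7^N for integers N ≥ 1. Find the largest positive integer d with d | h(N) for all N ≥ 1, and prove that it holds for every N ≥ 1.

Computing the first values: h(1) = -34 and h(2) = -298; gcd(-34, -298) = 2, so d ≤ 2.
We prove 2 | -2·10^N - 2·7^N for all N ≥ 1 by induction on N.
Base case (N = 1): h(1) = -34 = 2·(-17), so 2 | h(1).
Inductive step: suppose the statement holds for some m ≥ 1, i.e. 2 | h(m). Then
h(m+1) − 10·h(m) = (-2·10^(m+1) - 2·7^(m+1)) − 10·(-2·10^m - 2·7^m) = (-2)·7^m·(7 − 10) = (6)·7^m. Since 2 | h(m) by the inductive hypothesis, 2 | 10·h(m); and 2 | 6 since 6 = 2·3. Therefore 2 | h(m+1).
This completes the induction.
Therefore the largest such d is 2.

d = 2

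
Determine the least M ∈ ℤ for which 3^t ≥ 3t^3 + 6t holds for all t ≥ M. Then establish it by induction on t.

M = 6

At t = 5: 243 < 405, so the inequality fails and M ≥ 6. We prove 3^t ≥ 3t^3 + 6t for all t ≥ 6.
When t = 6: 3^t = 729 and 3t^3 + 6t = 684, so 729 ≥ 684.
Suppose the result is true for t = m, so 3^m ≥ 3m^3 + 6m.
Then 3^(m + 1) = 3·(3^m) ≥ 3·(3m^3 + 6m).
Also, for m ≥ 6 we have 3·(3m^3 + 6m) ≥ 3(m+1)^3 + 6(m+1), since 3·(3m^3 + 6m) − (3(m+1)^3 + 6(m+1)) = 6m^3 - 9m^2 + 3m - 9, which is nonnegative for all m ≥ 6.
Combining, 3^(m + 1) ≥ 3(m+1)^3 + 6(m+1).
By the principle of mathematical induction, the result holds for all t ≥ 6.
Hence the smallest such M is 6.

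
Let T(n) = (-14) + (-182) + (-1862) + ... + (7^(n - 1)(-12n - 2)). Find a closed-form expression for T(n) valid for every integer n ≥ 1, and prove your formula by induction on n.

T(n) = -2·7^n·n

We claim T(n) = -2·7^n·n for all n ≥ 1.
Base case (n = 1): T(1) = -14, and the closed form gives -14. They agree.
Suppose the result is true for n = k, so T(k) = -2·7^k·k.
Then T(k+1) = T(k) + (7^k(-12k - 14)) = (-2·7^k·k) + (7^k(-12k - 14)).
Simplifying, T(k+1) = 14·7^k(-k - 1) = -2·7^(k+1)·(k+1),
which is the closed form with n = k+1.
Hence, by induction on n, the claim holds for every n ≥ 1.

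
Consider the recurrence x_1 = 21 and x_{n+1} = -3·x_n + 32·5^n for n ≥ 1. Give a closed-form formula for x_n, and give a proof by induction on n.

Computing the first terms: x_1 = 21, x_2 = 97, x_3 = 509. This suggests x_n = (-3)^(n - 1) + 4·5^n.
When n = 1: the formula gives 21 = 21 = x_1.
Inductive step: assume the claim holds for n = r, so x_r = (-3)^(r - 1) + 4·5^r.
Then x_{r+1} = -3·x_r + 32·5^r = -3·((-3)^(r - 1) + 4·5^r) + 32·5^r = (-3)^r + 4·5^(r + 1) = (-3)^((r+1) - 1) + 4·5^(r+1),
which is the claimed formula at n = r+1.
By the principle of mathematical induction, the result holds for all n ≥ 1.

x_n = (-3)^(n - 1) + 4·5^n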